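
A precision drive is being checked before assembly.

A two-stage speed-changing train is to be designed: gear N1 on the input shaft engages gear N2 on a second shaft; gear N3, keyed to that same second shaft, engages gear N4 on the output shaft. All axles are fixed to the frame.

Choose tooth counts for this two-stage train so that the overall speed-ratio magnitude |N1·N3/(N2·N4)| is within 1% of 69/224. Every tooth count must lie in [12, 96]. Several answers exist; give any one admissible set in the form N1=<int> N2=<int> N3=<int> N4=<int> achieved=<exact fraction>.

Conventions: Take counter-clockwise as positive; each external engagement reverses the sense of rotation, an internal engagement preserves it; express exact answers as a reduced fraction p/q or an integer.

class = fixed-axis compound train [2-stage, 69/224 wanted]
target = 69/224 in lowest terms: an exact hit needs N1·N3 = k·69 and N2·N4 = k·224 for one integer k, every count in [12, 96]; additionally prefer no 1:1 stage (N1 ≠ N2, N3 ≠ N4)
k = 1…3: no 1:1-free in-range split of k·69 and k·224 into factor pairs; take k = 4
k = 4: N1·N3 = 276 = 12·23, N2·N4 = 896 = 14·64
achieved = 12·23/(14·64) = 69/224; |achieved − target| = 0 ≤ 69/22400 ✓

N1=12 N2=14 N3=23 N4=64 achieved=69/224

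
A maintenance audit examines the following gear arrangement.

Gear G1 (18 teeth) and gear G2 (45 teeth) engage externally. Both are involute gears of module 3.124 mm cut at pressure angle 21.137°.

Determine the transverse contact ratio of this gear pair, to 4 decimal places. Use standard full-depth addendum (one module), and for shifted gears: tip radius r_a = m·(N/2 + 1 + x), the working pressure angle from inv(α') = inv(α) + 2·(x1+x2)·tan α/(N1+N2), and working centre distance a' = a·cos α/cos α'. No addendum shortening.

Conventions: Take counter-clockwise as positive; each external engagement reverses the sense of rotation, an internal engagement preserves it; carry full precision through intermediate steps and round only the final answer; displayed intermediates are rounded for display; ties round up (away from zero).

recognized (one external pair, fixed centres): single-mesh tooth geometry, m = 3.124, N1 = 18, N2 = 45
base radii: r_b1 = 26.224380, r_b2 = 65.560950
tip radii: r_a1 = 31.240000, r_a2 = 73.414000
no profile shift: α' = α, a' = a
action lengths: √(r_a1²−r_b1²) = 16.977029, √(r_a2²−r_b2²) = 33.036000
base pitch p_b = π·m·cos α = 9.154035
CR = (16.977029 + 33.036000 − 98.406000·sin 21.13700°)/9.154035 = 1.587049
contact ratio ≈ 1.5870

1.5870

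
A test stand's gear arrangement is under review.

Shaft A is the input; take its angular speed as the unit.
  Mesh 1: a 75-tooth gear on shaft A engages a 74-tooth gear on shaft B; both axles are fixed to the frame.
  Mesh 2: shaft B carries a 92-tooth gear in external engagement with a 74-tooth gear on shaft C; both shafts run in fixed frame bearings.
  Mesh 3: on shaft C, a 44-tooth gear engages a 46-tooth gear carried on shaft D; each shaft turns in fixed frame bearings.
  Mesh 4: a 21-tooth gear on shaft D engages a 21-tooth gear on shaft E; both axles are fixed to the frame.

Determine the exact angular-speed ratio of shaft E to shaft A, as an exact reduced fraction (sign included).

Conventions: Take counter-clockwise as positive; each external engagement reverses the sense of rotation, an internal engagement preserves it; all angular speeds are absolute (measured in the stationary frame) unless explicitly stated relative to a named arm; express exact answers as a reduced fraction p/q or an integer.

1650/1369

class = fixed-axis compound train [4 meshes; 4 ratios multiply, 4 sense flips]
mesh 1 [75T→74T]: running ratio 75/74, sense −
mesh 2 [92T→74T]: running ratio 1725/1369, sense +
mesh 3 [44T→46T]: running ratio 1650/1369, sense −
mesh 4 [21T→21T]: running ratio 1650/1369, sense +
ω_out/ω_in = 1650/1369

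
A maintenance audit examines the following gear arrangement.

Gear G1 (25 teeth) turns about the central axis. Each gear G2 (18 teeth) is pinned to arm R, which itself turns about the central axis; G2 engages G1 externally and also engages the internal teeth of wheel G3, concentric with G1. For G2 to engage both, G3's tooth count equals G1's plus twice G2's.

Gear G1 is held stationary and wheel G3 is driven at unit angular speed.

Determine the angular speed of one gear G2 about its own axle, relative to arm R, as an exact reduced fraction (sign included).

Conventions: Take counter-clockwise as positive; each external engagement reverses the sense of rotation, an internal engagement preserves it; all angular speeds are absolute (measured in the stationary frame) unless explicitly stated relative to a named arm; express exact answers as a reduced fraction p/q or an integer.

1525/1548

topology: planetary set — G1 25T / G2 18T / G3 61T, arm = carrier (Willis)
ring teeth: 25 + 2·18 = 61
25(ω_sun−ω_arm) = −61(ω_ring−ω_arm),  ω_sun = 0, ω_ring = 1
25(0−ω_arm) = −61(1−ω_arm)  ⇒  86·ω_arm = 61  ⇒  ω_arm = 61/86
sun–planet mesh: 25·(0−61/86) = −18·(ω_p−ω_arm)  ⇒  ω_p−ω_arm = 1525/1548
exact speed ratio = 1525/1548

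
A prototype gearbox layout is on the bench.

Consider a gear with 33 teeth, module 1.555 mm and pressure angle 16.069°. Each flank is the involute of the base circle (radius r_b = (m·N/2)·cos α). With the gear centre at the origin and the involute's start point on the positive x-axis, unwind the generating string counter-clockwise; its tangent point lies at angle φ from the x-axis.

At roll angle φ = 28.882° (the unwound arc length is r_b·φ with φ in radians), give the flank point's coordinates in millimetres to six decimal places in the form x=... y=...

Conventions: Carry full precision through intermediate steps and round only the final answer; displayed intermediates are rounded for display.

class = single-mesh tooth geometry [base-circle involute, m = 1.555, 33T]
pitch radius r_p = m·N/2 = 1.555·33/2 = 25.657500
base radius r_b = r_p·cos α = 25.657500·cos 16.069° = 24.655037
roll angle φ = 28.882° = 0.50408599 rad
x = r_b·(cos φ + φ·sin φ) = 27.591293
y = r_b·(sin φ − φ·cos φ) = 1.026177

x=27.591293 y=1.026177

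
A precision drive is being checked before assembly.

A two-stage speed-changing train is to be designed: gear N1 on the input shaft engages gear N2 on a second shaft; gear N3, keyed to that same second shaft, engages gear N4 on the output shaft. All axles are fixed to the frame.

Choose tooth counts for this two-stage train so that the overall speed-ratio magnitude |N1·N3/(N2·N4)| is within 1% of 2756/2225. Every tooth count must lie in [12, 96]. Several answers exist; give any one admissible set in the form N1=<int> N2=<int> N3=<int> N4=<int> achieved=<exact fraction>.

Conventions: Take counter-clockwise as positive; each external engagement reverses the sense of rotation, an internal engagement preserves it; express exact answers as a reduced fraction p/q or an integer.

N1=52 N2=25 N3=53 N4=89 achieved=2756/2225

design class (target 2756/2225): fixed-axis compound train
target = 2756/2225 in lowest terms: an exact hit needs N1·N3 = k·2756 and N2·N4 = k·2225 for one integer k, every count in [12, 96]; additionally prefer no 1:1 stage (N1 ≠ N2, N3 ≠ N4)
k = 1: N1·N3 = 2756 = 52·53, N2·N4 = 2225 = 25·89
achieved = 52·53/(25·89) = 2756/2225; |achieved − target| = 0 ≤ 689/55625 ✓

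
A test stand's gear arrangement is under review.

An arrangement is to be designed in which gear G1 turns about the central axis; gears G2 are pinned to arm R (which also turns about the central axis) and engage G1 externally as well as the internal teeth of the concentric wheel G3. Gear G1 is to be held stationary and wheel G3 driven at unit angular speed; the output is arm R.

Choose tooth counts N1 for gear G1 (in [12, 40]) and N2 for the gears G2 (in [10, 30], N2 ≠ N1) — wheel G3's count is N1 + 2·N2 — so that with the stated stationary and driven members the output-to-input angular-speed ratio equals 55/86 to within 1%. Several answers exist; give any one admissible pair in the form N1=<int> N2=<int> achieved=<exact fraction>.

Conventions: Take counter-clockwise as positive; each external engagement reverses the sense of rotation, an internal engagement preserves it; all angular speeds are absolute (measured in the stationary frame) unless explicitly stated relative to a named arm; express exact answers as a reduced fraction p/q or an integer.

design class (target 55/86): planetary set
Willis with ω_sun = 0: ω_arm/ω_ring = N3/(N1+N3); set equal to 55/86  ⇒  N3/N1 = (55/86)/(1 − 55/86) = 55/31
N3 = N1 + 2·N2  ⇒  N2/N1 = (N3/N1 − 1)/2 = (55/31 − 1)/2 = 12/31
smallest multiple with N1 ≥ 12 and N2 ≥ 10: k = 1  ⇒  N1 = 1·31 = 31, N2 = 1·12 = 12 (N1 ≤ 40, N2 ≤ 30, N2 ≠ N1 ✓), N3 = 31 + 2·12 = 55
check: N3/(N1+N3) with N1 = 31, N3 = 55 gives 55/86; |achieved − target| = 0 ≤ 11/1720 ✓

N1=31 N2=12 achieved=55/86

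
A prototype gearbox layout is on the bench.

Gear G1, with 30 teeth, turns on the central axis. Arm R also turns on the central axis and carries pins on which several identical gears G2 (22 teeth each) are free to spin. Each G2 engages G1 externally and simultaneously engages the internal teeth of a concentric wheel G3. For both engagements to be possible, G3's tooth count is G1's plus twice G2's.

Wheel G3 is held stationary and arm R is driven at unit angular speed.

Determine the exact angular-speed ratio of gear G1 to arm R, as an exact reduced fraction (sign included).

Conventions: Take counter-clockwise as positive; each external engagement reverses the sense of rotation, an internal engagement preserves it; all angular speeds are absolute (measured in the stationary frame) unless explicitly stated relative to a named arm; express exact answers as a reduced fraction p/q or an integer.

52/15

planetary set (30T centre, 22T on arm, 74T internal) — Willis relation
ring teeth: 30 + 2·22 = 74
30(ω_sun−ω_arm) = −74(ω_ring−ω_arm),  ω_ring = 0, ω_arm = 1
ω_sun = 1 − (74/30)(0−1) = 52/15
ω_out/ω_in = 52/15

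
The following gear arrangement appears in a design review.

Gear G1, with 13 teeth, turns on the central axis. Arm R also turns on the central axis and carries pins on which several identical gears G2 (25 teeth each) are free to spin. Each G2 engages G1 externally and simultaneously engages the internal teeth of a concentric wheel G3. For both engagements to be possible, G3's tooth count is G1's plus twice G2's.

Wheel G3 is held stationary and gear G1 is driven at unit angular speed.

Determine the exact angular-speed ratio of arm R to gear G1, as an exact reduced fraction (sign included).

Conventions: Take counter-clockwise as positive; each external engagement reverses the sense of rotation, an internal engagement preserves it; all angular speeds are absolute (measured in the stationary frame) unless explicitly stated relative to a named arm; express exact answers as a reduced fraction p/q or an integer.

13/76

class = planetary set [G3 = 13+2·25 = 63; Willis about the carrier]
ring teeth: 13 + 2·25 = 63
13(ω_sun−ω_arm) = −63(ω_ring−ω_arm),  ω_ring = 0, ω_sun = 1
13(1−ω_arm) = −63(0−ω_arm)  ⇒  76·ω_arm = 13  ⇒  ω_arm = 13/76
ω_out/ω_in = 13/76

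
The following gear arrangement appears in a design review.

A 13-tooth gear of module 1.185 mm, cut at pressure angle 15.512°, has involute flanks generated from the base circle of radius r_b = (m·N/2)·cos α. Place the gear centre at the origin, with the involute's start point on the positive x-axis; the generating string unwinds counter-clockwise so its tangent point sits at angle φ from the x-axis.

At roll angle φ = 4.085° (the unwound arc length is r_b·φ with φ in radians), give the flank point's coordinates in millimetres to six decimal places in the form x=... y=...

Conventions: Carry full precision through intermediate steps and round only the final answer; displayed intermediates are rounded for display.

x=7.440772 y=0.000896

topology: single-mesh involute geometry — m = 1.185, N = 13
pitch radius r_p = m·N/2 = 1.185·13/2 = 7.702500
base radius r_b = r_p·cos α = 7.702500·cos 15.512° = 7.421932
roll angle φ = 4.085° = 0.07129670 rad
x = r_b·(cos φ + φ·sin φ) = 7.440772
y = r_b·(sin φ − φ·cos φ) = 0.000896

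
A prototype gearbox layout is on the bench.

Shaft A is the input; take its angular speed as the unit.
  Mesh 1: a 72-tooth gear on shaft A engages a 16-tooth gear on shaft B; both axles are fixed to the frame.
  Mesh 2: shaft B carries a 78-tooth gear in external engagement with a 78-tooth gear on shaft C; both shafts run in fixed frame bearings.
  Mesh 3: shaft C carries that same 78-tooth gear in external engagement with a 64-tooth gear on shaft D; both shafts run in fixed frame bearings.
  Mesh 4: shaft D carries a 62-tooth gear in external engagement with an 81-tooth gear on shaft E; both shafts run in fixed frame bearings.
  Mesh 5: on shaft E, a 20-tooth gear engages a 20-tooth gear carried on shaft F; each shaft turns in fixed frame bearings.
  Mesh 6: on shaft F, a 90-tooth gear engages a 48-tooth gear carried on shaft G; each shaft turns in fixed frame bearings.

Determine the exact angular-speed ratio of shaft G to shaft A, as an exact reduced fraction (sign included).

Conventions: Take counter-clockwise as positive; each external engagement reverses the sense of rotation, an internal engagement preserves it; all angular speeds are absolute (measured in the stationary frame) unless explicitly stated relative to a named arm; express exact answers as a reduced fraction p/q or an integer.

2015/256

class = fixed-axis compound train [6 meshes; 6 ratios multiply, 6 sense flips]
mesh 1 [72T→16T]: running ratio 9/2, sense −
mesh 2 [78T→78T]: running ratio 9/2, sense +
mesh 3 [78T→64T]: running ratio 351/64, sense −
mesh 4 [62T→81T]: running ratio 403/96, sense +
mesh 5 [20T→20T]: running ratio 403/96, sense −
mesh 6 [90T→48T]: running ratio 2015/256, sense +
ω_out/ω_in = 2015/256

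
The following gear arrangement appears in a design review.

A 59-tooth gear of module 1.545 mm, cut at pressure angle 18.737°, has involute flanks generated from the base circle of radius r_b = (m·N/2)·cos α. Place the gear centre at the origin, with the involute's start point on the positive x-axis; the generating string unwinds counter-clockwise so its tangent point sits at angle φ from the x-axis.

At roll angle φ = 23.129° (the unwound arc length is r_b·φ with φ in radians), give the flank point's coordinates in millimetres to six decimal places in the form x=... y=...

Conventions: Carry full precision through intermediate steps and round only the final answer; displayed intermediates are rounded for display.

single-mesh involute tooth geometry (59T wheel at module 1.545)
pitch radius r_p = m·N/2 = 1.545·59/2 = 45.577500
base radius r_b = r_p·cos α = 45.577500·cos 18.737° = 43.162031
roll angle φ = 23.129° = 0.40367720 rad
x = r_b·(cos φ + φ·sin φ) = 46.536795
y = r_b·(sin φ − φ·cos φ) = 0.931086

x=46.536795 y=0.931086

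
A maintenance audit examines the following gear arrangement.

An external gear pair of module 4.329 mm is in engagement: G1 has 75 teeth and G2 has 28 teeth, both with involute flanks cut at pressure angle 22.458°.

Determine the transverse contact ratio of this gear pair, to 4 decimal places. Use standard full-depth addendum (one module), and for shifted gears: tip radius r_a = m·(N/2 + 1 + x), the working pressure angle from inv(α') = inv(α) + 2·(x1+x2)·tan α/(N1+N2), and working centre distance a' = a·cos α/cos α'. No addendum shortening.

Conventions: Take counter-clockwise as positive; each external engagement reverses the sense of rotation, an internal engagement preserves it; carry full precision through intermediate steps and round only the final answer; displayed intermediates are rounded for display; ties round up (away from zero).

1.6139

single-mesh involute tooth geometry (75T engaging 28T at module 4.329)
base radii: r_b1 = 150.025792, r_b2 = 56.009629
tip radii: r_a1 = 166.666500, r_a2 = 64.935000
no profile shift: α' = α, a' = a
action lengths: √(r_a1²−r_b1²) = 72.594654, √(r_a2²−r_b2²) = 32.855375
base pitch p_b = π·m·cos α = 12.568531
CR = (72.594654 + 32.855375 − 222.943500·sin 22.45800°)/12.568531 = 1.613892
contact ratio ≈ 1.6139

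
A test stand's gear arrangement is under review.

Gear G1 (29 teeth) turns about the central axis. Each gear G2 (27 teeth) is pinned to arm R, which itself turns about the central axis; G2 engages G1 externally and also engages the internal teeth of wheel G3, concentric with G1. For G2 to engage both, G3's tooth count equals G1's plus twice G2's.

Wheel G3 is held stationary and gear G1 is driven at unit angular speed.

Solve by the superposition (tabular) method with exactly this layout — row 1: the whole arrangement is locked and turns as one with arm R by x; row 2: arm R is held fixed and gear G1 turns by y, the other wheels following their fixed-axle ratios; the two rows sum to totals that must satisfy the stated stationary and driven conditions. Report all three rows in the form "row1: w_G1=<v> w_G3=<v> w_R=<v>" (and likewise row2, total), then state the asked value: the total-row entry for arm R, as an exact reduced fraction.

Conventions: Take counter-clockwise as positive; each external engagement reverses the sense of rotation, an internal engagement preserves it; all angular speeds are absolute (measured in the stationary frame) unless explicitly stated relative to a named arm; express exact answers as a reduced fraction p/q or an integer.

class = planetary set [G3 = 29+2·27 = 83; Willis about the carrier]
row 1 (train locked, turned with arm): all members turn x
superposition row 2 [arm held]: sun y, ring −(29/83)·y, arm 0
boundary: total ω_ring = x − (29/83)·y = 0 and total ω_sun = x + y = 1  ⇒  y = 83/112, x = 29/112
row 2 ring = −(29/83)·83/112 = -29/112
totals (row 1 + row 2): sun 29/112 + 83/112 = 1, ring 29/112 + (-29/112) = 0, arm 29/112 + 0 = 29/112
asked cell (total, arm) = 29/112

row1: w_G1=29/112 w_G3=29/112 w_R=29/112
row2: w_G1=83/112 w_G3=-29/112 w_R=0
total: w_G1=1 w_G3=0 w_R=29/112
asked value: 29/112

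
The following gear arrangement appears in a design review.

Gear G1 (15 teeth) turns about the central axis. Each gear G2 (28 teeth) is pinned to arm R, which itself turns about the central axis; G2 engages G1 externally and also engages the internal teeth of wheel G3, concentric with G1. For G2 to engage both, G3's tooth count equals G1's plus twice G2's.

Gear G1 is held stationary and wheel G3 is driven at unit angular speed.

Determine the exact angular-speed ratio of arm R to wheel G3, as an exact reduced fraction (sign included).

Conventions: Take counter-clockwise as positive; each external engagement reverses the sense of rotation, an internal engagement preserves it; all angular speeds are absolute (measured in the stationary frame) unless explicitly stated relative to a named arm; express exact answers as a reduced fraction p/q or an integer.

topology: planetary set — G1 15T / G2 28T / G3 71T, arm = carrier (Willis)
ring teeth: 15 + 2·28 = 71
15(ω_sun−ω_arm) = −71(ω_ring−ω_arm),  ω_sun = 0, ω_ring = 1
15(0−ω_arm) = −71(1−ω_arm)  ⇒  86·ω_arm = 71  ⇒  ω_arm = 71/86
ω_out/ω_in = 71/86

71/86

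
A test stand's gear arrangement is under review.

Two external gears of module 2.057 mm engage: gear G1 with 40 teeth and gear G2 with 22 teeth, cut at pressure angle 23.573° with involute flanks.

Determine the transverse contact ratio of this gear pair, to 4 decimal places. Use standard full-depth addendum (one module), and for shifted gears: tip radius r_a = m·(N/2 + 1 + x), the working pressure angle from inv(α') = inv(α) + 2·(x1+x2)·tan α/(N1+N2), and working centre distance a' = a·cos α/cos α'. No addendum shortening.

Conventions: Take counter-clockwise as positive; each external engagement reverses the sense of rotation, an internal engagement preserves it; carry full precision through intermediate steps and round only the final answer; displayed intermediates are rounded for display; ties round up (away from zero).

recognized (one external pair, fixed centres): single-mesh tooth geometry, m = 2.057, N1 = 40, N2 = 22
base radii: r_b1 = 37.706920, r_b2 = 20.738806
tip radii: r_a1 = 43.197000, r_a2 = 24.684000
no profile shift: α' = α, a' = a
action lengths: √(r_a1²−r_b1²) = 21.075317, √(r_a2²−r_b2²) = 13.386627
base pitch p_b = π·m·cos α = 5.922989
CR = (21.075317 + 13.386627 − 63.767000·sin 23.57300°)/5.922989 = 1.512822
contact ratio ≈ 1.5128

1.5128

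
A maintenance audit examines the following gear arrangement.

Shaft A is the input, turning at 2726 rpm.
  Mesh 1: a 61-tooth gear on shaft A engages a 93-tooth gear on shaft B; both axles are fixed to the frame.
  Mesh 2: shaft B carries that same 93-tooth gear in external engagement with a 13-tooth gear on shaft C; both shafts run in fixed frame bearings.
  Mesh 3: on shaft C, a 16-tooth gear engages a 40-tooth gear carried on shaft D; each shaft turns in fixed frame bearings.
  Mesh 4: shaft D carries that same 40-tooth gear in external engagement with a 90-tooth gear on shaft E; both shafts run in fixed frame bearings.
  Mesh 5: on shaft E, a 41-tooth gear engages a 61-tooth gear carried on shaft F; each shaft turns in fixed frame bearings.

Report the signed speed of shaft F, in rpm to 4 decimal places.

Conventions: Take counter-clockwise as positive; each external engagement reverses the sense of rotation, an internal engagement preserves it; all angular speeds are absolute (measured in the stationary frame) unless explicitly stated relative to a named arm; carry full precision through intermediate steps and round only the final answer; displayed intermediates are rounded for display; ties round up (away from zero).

recognized (6 fixed axles, 5 meshes): fixed-axis compound train
mesh 1 [61T→93T]: ω = 2726.0000×61/93 = 1788.0215 rpm, sense flips to −
mesh 2 [93T→13T]: ω = 1788.0215×93/13 = 12791.2308 rpm, sense flips to +
mesh 3 [16T→40T]: ω = 12791.2308×16/40 = 5116.4923 rpm, sense flips to −
mesh 4 [40T→90T]: ω = 5116.4923×40/90 = 2273.9966 rpm, sense flips to +
mesh 5 [41T→61T]: ω = 2273.9966×41/61 = 1528.4239 rpm, sense flips to −
signed output speed = -1528.4239 rpm

-1528.4239 rpm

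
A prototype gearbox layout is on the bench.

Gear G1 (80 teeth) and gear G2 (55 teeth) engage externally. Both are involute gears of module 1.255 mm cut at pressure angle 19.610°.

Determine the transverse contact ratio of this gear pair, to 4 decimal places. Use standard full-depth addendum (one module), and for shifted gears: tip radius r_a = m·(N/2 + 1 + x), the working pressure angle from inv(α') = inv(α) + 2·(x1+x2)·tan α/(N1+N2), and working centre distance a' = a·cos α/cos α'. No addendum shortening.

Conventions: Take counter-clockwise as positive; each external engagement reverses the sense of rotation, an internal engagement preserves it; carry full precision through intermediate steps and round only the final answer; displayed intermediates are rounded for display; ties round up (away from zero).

single-mesh involute tooth geometry (80T engaging 55T at module 1.255)
base radii: r_b1 = 47.288344, r_b2 = 32.510737
tip radii: r_a1 = 51.455000, r_a2 = 35.767500
no profile shift: α' = α, a' = a
action lengths: √(r_a1²−r_b1²) = 20.283725, √(r_a2²−r_b2²) = 14.911943
base pitch p_b = π·m·cos α = 3.714018
CR = (20.283725 + 14.911943 − 84.712500·sin 19.61000°)/3.714018 = 1.821424
contact ratio ≈ 1.8214

1.8214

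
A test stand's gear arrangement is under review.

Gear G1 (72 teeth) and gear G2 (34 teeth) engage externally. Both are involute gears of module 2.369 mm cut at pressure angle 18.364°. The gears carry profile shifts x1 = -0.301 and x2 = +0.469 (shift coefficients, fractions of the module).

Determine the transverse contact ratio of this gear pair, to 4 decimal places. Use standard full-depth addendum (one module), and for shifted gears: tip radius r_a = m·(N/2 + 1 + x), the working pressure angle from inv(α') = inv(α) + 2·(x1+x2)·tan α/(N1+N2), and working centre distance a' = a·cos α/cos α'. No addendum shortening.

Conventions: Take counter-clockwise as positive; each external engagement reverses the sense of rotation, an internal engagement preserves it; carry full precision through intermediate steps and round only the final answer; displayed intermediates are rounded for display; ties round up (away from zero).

1.7333

class = single-mesh tooth geometry [involute pair 72T × 34T, m = 2.369]
base radii: r_b1 = 80.940840, r_b2 = 38.222063
tip radii: r_a1 = 86.939931, r_a2 = 43.753061
inv(α') = inv(18.364°) + 2·(-0.301+0.469)·tan α/(72+34) = 0.01249800  ⇒  α' = 18.89448°
a' = a·cos α / cos α' = 125.5570·cos 18.364°/cos 18.89448° = 125.949493
action lengths: √(r_a1²−r_b1²) = 31.735343, √(r_a2²−r_b2²) = 21.293291
base pitch p_b = π·m·cos α = 7.063421
CR = (31.735343 + 21.293291 − 125.949493·sin 18.89448°)/7.063421 = 1.733280
contact ratio ≈ 1.7333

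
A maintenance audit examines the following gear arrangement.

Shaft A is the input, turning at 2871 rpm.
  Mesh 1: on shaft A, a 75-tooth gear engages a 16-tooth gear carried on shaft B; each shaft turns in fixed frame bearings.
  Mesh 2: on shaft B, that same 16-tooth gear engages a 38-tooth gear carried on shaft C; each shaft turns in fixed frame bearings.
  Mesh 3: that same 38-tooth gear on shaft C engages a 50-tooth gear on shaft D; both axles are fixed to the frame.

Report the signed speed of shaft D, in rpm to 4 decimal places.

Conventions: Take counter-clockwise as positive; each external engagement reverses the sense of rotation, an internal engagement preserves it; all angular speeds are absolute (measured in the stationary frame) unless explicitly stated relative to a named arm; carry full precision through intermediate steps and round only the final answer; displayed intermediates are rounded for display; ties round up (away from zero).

topology: fixed-axis compound train — 3 meshes, A→D
mesh 1 [75T→16T]: ω = 2871.0000×75/16 = 13457.8125 rpm, sense flips to −
mesh 2 [16T→38T]: ω = 13457.8125×16/38 = 5666.4474 rpm, sense flips to +
mesh 3 [38T→50T]: ω = 5666.4474×38/50 = 4306.5000 rpm, sense flips to −
signed output speed = -4306.5000 rpm

-4306.5000 rpm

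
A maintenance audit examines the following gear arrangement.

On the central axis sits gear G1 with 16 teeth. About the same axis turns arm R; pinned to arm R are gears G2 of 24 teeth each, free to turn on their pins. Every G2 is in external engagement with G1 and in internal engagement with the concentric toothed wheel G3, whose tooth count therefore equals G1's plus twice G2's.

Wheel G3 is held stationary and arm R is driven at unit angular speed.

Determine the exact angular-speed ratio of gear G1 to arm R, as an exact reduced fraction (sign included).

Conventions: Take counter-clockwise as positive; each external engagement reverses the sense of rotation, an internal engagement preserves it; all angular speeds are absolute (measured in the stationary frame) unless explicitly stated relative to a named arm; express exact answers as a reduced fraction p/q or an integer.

5

planetary set (16T centre, 24T on arm, 64T internal) — Willis relation
ring teeth: 16 + 2·24 = 64
16(ω_sun−ω_arm) = −64(ω_ring−ω_arm),  ω_ring = 0, ω_arm = 1
ω_sun = 1 − (64/16)(0−1) = 5
ω_out/ω_in = 5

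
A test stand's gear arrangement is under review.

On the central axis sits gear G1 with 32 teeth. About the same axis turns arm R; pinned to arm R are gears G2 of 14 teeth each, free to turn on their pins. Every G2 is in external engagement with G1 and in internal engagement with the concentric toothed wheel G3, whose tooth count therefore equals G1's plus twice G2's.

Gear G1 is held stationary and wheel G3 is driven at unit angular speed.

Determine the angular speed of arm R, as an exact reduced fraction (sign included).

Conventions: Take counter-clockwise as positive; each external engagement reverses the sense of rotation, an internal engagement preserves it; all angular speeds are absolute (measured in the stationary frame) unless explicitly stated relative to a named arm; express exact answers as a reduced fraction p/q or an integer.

planetary set (32T centre, 14T on arm, 60T internal) — Willis relation
ring teeth: 32 + 2·14 = 60
32(ω_sun−ω_arm) = −60(ω_ring−ω_arm),  ω_sun = 0, ω_ring = 1
32(0−ω_arm) = −60(1−ω_arm)  ⇒  92·ω_arm = 60  ⇒  ω_arm = 15/23
exact speed ratio = 15/23

15/23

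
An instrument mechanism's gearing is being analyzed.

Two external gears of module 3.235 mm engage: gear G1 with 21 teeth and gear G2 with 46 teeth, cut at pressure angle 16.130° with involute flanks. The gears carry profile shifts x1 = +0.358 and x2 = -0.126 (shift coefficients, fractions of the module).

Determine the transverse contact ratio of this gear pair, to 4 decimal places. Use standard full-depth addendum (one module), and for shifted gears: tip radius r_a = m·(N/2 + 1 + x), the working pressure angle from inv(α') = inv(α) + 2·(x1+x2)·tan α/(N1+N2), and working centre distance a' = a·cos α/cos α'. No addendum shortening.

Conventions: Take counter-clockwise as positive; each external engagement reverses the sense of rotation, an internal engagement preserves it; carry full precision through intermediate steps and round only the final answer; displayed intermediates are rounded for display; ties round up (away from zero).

single-mesh involute tooth geometry (21T engaging 46T at module 3.235)
base radii: r_b1 = 32.630329, r_b2 = 71.475959
tip radii: r_a1 = 38.360630, r_a2 = 77.232390
inv(α') = inv(16.130°) + 2·(+0.358-0.126)·tan α/(21+46) = 0.00968370  ⇒  α' = 17.39416°
a' = a·cos α / cos α' = 108.3725·cos 16.130°/cos 17.39416° = 109.095119
action lengths: √(r_a1²−r_b1²) = 20.169272, √(r_a2²−r_b2²) = 29.257978
base pitch p_b = π·m·cos α = 9.762972
CR = (20.169272 + 29.257978 − 109.095119·sin 17.39416°)/9.762972 = 1.722219
contact ratio ≈ 1.7222

1.7222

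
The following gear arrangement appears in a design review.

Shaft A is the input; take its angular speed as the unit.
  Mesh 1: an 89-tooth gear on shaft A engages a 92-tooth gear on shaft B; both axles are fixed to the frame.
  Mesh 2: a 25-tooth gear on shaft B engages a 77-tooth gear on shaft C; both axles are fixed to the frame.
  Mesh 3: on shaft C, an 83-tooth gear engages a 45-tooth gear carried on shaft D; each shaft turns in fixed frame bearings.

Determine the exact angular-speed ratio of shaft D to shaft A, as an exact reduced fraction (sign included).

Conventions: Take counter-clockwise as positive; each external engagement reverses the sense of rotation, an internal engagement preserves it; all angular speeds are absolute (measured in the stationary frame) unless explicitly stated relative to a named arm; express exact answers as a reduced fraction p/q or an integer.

class = fixed-axis compound train [3 meshes; 3 ratios multiply, 3 sense flips]
mesh 1 [89T→92T]: running ratio 89/92, sense −
mesh 2 [25T→77T]: running ratio 2225/7084, sense +
mesh 3 [83T→45T]: running ratio 36935/63756, sense −
ω_out/ω_in = -36935/63756

-36935/63756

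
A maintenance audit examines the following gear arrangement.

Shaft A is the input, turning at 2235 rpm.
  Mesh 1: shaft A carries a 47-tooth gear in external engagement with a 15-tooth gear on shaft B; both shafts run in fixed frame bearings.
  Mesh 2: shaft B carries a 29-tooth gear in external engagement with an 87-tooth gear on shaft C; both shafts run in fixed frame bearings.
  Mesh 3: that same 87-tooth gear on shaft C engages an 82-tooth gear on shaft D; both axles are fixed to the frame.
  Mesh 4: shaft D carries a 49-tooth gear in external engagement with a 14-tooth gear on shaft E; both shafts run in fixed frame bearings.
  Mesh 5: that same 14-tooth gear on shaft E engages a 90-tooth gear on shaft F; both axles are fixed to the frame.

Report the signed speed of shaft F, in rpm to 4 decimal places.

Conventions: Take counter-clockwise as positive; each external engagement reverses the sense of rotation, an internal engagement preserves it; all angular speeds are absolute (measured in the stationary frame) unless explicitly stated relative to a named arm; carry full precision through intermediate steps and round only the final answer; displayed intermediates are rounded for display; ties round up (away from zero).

5-mesh fixed-axis compound train (all bearings frame-fixed)
mesh 1 [47T→15T]: ω = 2235.0000×47/15 = 7003.0000 rpm, sense flips to −
mesh 2 [29T→87T]: ω = 7003.0000×29/87 = 2334.3333 rpm, sense flips to +
mesh 3 [87T→82T]: ω = 2334.3333×87/82 = 2476.6707 rpm, sense flips to −
mesh 4 [49T→14T]: ω = 2476.6707×49/14 = 8668.3476 rpm, sense flips to +
mesh 5 [14T→90T]: ω = 8668.3476×14/90 = 1348.4096 rpm, sense flips to −
signed output speed = -1348.4096 rpm

-1348.4096 rpm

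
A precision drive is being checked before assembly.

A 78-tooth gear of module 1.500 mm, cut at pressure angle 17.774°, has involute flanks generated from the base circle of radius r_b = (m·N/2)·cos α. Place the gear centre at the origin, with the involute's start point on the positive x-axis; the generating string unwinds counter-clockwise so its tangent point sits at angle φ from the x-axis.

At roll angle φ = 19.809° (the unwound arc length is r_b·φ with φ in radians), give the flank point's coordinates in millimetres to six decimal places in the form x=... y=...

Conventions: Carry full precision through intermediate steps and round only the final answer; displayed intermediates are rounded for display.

x=58.938238 y=0.758252

single-mesh involute tooth geometry (78T wheel at module 1.500)
pitch radius r_p = m·N/2 = 1.500·78/2 = 58.500000
base radius r_b = r_p·cos α = 58.500000·cos 17.774° = 55.707679
roll angle φ = 19.809° = 0.34573227 rad
x = r_b·(cos φ + φ·sin φ) = 58.938238
y = r_b·(sin φ − φ·cos φ) = 0.758252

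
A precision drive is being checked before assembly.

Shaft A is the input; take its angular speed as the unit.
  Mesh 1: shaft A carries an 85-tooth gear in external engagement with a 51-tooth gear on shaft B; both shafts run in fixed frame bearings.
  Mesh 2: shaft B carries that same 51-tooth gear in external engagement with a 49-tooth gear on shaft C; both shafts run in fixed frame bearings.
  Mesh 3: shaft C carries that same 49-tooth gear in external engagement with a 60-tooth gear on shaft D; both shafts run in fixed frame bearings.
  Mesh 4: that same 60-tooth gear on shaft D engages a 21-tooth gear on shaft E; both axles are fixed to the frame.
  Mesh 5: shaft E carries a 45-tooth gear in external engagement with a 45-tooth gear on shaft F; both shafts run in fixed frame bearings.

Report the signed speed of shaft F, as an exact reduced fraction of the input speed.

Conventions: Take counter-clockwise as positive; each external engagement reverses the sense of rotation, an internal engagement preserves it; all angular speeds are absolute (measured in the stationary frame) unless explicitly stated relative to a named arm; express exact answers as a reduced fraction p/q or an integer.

-85/21

5-mesh fixed-axis compound train (all bearings frame-fixed)
mesh 1 [85T→51T]: |ω|/ω_in = 1×85/51 = 5/3, sense flips to −
mesh 2 [51T→49T]: |ω|/ω_in = (5/3)×51/49 = 85/49, sense flips to +
mesh 3 [49T→60T]: |ω|/ω_in = (85/49)×49/60 = 17/12, sense flips to −
mesh 4 [60T→21T]: |ω|/ω_in = (17/12)×60/21 = 85/21, sense flips to +
mesh 5 [45T→45T]: |ω|/ω_in = (85/21)×45/45 = 85/21, sense flips to −
signed output speed (× input speed) = -85/21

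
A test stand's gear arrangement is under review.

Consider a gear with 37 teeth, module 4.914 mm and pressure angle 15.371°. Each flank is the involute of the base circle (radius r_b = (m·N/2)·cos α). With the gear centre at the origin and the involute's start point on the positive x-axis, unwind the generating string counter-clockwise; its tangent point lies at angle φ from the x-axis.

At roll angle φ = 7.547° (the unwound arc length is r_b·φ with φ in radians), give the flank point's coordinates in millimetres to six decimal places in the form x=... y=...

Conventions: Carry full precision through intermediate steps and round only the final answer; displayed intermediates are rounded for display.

single-mesh involute tooth geometry (37T wheel at module 4.914)
pitch radius r_p = m·N/2 = 4.914·37/2 = 90.909000
base radius r_b = r_p·cos α = 90.909000·cos 15.371° = 87.657157
roll angle φ = 7.547° = 0.13172000 rad
x = r_b·(cos φ + φ·sin φ) = 88.414294
y = r_b·(sin φ − φ·cos φ) = 0.066660

x=88.414294 y=0.066660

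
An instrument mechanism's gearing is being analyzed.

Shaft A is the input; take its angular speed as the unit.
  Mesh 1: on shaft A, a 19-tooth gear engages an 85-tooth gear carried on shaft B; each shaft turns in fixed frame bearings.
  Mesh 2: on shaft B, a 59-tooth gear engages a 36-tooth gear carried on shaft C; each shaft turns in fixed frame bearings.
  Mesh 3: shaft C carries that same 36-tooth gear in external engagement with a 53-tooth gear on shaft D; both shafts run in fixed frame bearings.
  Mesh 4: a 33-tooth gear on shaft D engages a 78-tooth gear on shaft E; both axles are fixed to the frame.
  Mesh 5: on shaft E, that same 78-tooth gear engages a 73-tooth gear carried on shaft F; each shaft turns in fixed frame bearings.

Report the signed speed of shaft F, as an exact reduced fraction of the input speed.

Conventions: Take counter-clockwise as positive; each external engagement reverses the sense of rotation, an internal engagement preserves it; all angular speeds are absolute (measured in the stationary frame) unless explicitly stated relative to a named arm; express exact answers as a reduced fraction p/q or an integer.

-36993/328865

5-mesh fixed-axis compound train (all bearings frame-fixed)
mesh 1 [19T→85T]: |ω|/ω_in = 1×19/85 = 19/85, sense flips to −
mesh 2 [59T→36T]: |ω|/ω_in = (19/85)×59/36 = 1121/3060, sense flips to +
mesh 3 [36T→53T]: |ω|/ω_in = (1121/3060)×36/53 = 1121/4505, sense flips to −
mesh 4 [33T→78T]: |ω|/ω_in = (1121/4505)×33/78 = 12331/117130, sense flips to +
mesh 5 [78T→73T]: |ω|/ω_in = (12331/117130)×78/73 = 36993/328865, sense flips to −
signed output speed (× input speed) = -36993/328865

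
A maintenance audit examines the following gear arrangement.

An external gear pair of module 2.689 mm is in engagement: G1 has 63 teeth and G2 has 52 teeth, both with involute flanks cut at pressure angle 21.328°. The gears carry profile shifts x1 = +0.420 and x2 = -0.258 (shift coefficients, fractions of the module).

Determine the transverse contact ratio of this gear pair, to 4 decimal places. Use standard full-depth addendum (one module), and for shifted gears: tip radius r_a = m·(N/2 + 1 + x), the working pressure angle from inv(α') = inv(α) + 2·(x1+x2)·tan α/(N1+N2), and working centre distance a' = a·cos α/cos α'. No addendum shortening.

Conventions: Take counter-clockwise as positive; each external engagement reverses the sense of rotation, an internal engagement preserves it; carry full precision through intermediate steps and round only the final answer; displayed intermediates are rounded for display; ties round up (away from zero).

single-mesh involute tooth geometry (63T engaging 52T at module 2.689)
base radii: r_b1 = 78.902462, r_b2 = 65.125842
tip radii: r_a1 = 88.521880, r_a2 = 71.909238
inv(α') = inv(21.328°) + 2·(+0.420-0.258)·tan α/(63+52) = 0.01930301  ⇒  α' = 21.73291°
a' = a·cos α / cos α' = 154.6175·cos 21.328°/cos 21.73291° = 155.049199
action lengths: √(r_a1²−r_b1²) = 40.131343, √(r_a2²−r_b2²) = 30.488740
base pitch p_b = π·m·cos α = 7.869187
CR = (40.131343 + 30.488740 − 155.049199·sin 21.73291°)/7.869187 = 1.678495
contact ratio ≈ 1.6785

1.6785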